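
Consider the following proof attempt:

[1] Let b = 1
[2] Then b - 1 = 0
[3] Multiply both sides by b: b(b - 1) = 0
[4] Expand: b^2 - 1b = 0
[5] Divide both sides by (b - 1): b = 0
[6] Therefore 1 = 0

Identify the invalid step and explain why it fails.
Step 5: Divide both sides by (b - 1): b = 0

Step 5 divides both sides by (b - 1). However, since b = 1, we have (b - 1) = 0. Division by zero is undefined, making this step invalid.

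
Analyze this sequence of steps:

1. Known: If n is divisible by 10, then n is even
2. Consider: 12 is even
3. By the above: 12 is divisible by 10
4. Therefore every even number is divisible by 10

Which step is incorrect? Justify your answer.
Step 3: By the above: 12 is divisible by 10

Step 3 commits the fallacy of affirming the consequent. The known fact 'divisible by 10 → even' does NOT imply 'even → divisible by 10'. That would be the converse, which is false. For example, 12 is even but 12 ÷ 10 = 1.20, which is not an integer.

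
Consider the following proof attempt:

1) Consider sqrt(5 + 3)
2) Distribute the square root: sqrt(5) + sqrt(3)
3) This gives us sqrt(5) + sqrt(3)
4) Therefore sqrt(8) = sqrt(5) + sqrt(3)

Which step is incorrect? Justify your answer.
Step 2: Distribute the square root: sqrt(5) + sqrt(3)

Step 2 incorrectly 'distributes' the square root over addition. The square root function does not distribute: sqrt(a + b) ≠ sqrt(a) + sqrt(b). In fact, sqrt(5 + 3) = sqrt(8) ≈ 2.8284, while sqrt(5) + sqrt(3) ≈ 3.9681.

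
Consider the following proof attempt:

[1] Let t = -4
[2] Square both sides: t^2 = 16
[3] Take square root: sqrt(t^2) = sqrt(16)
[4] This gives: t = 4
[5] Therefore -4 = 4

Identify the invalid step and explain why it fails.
Step 4: This gives: t = 4

Step 4 incorrectly states that sqrt(t^2) = t. The correct identity is sqrt(t^2) = |t|. Since t = -4 < 0, we have sqrt(t^2) = |-4| = 4, not t = -4.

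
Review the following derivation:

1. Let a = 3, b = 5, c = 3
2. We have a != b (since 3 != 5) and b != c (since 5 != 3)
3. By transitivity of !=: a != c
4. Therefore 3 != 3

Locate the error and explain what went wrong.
Step 3: By transitivity of !=: a != c

Step 3 incorrectly applies transitivity to the '!=' relation. Transitivity states: if a R b and b R c, then a R c. However, '!=' is not transitive. Counterexample: 3 != 5 and 5 != 3, but 3 = 3 (both equal 3). Transitivity holds for relations like <, <=, =, but not for !=.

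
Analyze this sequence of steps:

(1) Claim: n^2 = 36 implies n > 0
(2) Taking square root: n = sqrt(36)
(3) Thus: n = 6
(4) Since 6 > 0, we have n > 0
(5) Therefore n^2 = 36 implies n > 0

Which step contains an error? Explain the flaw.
Step 2: Taking square root: n = sqrt(36)

Step 2 takes the square root and assumes the positive root only. The equation n^2 = 36 actually has two solutions: n = 6 and n = -6. The proof silently assumes n > 0 without justification, then uses this assumption to conclude n > 0, which is circular. The counterexample n = -6 shows the claim is false.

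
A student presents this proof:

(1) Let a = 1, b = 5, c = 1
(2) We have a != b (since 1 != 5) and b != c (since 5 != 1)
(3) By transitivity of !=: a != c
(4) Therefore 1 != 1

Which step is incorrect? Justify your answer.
Step 3: By transitivity of !=: a != c

Step 3 incorrectly applies transitivity to the '!=' relation. Transitivity states: if a R b and b R c, then a R c. However, '!=' is not transitive. Counterexample: 1 != 5 and 5 != 1, but 1 = 1 (both equal 1). Transitivity holds for relations like <, <=, =, but not for !=.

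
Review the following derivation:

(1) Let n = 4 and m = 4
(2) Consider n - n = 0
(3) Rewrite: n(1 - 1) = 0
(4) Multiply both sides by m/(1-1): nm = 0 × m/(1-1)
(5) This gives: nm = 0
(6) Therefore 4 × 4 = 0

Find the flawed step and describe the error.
Step 4: Multiply both sides by m/(1-1): nm = 0 × m/(1-1)

Step 4 multiplies both sides by m/(1-1). However, 1-1 = 0, so this is multiplication by m/0, which is undefined. We cannot multiply by an undefined expression.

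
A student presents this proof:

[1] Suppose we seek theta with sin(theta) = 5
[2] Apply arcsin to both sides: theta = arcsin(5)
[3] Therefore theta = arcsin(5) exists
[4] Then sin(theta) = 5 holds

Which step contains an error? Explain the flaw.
Step 2: Apply arcsin to both sides: theta = arcsin(5)

Step 2 applies arcsin to 5. However, arcsin(x) is only defined for x in [-1, 1] because sin(theta) can only produce values in that range. Since |5| > 1, arcsin(5) is undefined. There is no angle whose sine equals 5.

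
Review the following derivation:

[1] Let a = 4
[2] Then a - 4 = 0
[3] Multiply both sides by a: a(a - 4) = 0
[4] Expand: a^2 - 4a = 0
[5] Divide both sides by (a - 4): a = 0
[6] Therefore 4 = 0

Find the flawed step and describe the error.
Step 5: Divide both sides by (a - 4): a = 0

Step 5 divides both sides by (a - 4). However, since a = 4, we have (a - 4) = 0. Division by zero is undefined, making this step invalid.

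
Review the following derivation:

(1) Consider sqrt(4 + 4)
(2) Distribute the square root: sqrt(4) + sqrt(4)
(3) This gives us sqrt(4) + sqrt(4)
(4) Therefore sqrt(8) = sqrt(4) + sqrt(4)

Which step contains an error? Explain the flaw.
Step 2: Distribute the square root: sqrt(4) + sqrt(4)

Step 2 incorrectly 'distributes' the square root over addition. The square root function does not distribute: sqrt(a + b) ≠ sqrt(a) + sqrt(b). In fact, sqrt(4 + 4) = sqrt(8) ≈ 2.8284, while sqrt(4) + sqrt(4) ≈ 4.0000.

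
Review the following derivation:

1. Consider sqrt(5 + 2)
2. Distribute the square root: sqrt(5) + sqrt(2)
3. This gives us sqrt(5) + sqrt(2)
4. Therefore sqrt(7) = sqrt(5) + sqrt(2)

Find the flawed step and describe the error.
Step 2: Distribute the square root: sqrt(5) + sqrt(2)

Step 2 incorrectly 'distributes' the square root over addition. The square root function does not distribute: sqrt(a + b) ≠ sqrt(a) + sqrt(b). In fact, sqrt(5 + 2) = sqrt(7) ≈ 2.6458, while sqrt(5) + sqrt(2) ≈ 3.6503.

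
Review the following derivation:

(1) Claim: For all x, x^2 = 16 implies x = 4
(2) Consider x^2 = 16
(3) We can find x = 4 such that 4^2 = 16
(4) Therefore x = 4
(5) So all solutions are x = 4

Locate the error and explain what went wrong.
Step 4: Therefore x = 4

Step 4 incorrectly concludes that x = 4 is the only solution. The proof shows that x = 4 is A solution (existence), but does not show it is the ONLY solution (uniqueness). In fact, x = -4 is also a solution since (-4)^2 = 16. Finding one solution doesn't prove there are no others.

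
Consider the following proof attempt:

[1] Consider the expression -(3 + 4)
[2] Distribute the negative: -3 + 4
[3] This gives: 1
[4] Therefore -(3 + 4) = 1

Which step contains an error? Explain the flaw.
Step 2: Distribute the negative: -3 + 4

Step 2 incorrectly distributes the negative sign. The correct distribution is -(3 + 4) = -3 - 4 = -7. The negative must be applied to both terms, not just the first. The error treats -(3 + 4) as -3 + 4, which equals 1 instead of -7.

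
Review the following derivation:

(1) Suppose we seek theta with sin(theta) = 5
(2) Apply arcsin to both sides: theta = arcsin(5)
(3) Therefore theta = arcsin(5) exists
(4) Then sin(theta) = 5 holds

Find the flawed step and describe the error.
Step 2: Apply arcsin to both sides: theta = arcsin(5)

Step 2 applies arcsin to 5. However, arcsin(x) is only defined for x in [-1, 1] because sin(theta) can only produce values in that range. Since |5| > 1, arcsin(5) is undefined. There is no angle whose sine equals 5.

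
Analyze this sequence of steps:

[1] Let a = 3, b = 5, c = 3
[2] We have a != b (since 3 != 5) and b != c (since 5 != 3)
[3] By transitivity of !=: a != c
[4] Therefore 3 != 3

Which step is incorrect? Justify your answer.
Step 3: By transitivity of !=: a != c

Step 3 incorrectly applies transitivity to the '!=' relation. Transitivity states: if a R b and b R c, then a R c. However, '!=' is not transitive. Counterexample: 3 != 5 and 5 != 3, but 3 = 3 (both equal 3). Transitivity holds for relations like <, <=, =, but not for !=.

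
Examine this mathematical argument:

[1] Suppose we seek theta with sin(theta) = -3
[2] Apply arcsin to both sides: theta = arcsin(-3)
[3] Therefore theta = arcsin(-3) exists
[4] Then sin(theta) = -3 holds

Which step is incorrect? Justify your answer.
Step 2: Apply arcsin to both sides: theta = arcsin(-3)

Step 2 applies arcsin to -3. However, arcsin(x) is only defined for x in [-1, 1] because sin(theta) can only produce values in that range. Since |-3| > 1, arcsin(-3) is undefined. There is no angle whose sine equals -3.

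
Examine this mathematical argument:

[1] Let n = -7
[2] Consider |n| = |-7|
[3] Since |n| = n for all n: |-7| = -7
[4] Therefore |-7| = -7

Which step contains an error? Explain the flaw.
Step 3: Since |n| = n for all n: |-7| = -7

Step 3 incorrectly states that |n| = n for all n. The correct definition is |n| = n when n >= 0, and |n| = -n when n < 0. Since -7 < 0, we have |-7| = -(-7) = 7, not -7.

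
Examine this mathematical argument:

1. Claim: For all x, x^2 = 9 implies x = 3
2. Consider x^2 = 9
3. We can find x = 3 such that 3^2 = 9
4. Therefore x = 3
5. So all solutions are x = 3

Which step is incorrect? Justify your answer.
Step 4: Therefore x = 3

Step 4 incorrectly concludes that x = 3 is the only solution. The proof shows that x = 3 is A solution (existence), but does not show it is the ONLY solution (uniqueness). In fact, x = -3 is also a solution since (-3)^2 = 9. Finding one solution doesn't prove there are no others.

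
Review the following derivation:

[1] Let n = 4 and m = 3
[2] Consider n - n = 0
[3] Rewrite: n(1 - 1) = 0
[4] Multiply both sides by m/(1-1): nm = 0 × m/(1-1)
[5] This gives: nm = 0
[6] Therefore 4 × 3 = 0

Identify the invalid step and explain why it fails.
Step 4: Multiply both sides by m/(1-1): nm = 0 × m/(1-1)

Step 4 multiplies both sides by m/(1-1). However, 1-1 = 0, so this is multiplication by m/0, which is undefined. We cannot multiply by an undefined expression.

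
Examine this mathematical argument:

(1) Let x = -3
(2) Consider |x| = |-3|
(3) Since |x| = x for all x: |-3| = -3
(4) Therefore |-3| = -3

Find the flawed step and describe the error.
Step 3: Since |x| = x for all x: |-3| = -3

Step 3 incorrectly states that |x| = x for all x. The correct definition is |x| = x when x >= 0, and |x| = -x when x < 0. Since -3 < 0, we have |-3| = -(-3) = 3, not -3.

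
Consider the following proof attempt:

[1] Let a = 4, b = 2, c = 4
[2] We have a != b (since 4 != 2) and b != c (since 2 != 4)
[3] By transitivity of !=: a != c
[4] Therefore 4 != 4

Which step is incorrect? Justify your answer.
Step 3: By transitivity of !=: a != c

Step 3 incorrectly applies transitivity to the '!=' relation. Transitivity states: if a R b and b R c, then a R c. However, '!=' is not transitive. Counterexample: 4 != 2 and 2 != 4, but 4 = 4 (both equal 4). Transitivity holds for relations like <, <=, =, but not for !=.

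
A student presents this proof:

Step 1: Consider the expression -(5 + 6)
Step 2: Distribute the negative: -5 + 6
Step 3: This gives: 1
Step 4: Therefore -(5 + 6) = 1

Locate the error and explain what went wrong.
Step 2: Distribute the negative: -5 + 6

Step 2 incorrectly distributes the negative sign. The correct distribution is -(5 + 6) = -5 - 6 = -11. The negative must be applied to both terms, not just the first. The error treats -(5 + 6) as -5 + 6, which equals 1 instead of -11.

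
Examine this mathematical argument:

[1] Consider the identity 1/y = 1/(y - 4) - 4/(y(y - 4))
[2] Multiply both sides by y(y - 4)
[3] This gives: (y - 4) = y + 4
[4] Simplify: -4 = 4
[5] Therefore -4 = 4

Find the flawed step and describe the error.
Step 3: This gives: (y - 4) = y + 4

Step 3 makes a sign error when clearing denominators. Multiplying -4/(y(y - 4)) by y(y - 4) gives -4, not +4. The correct result is (y - 4) = y - 4, which is trivially true, not (y - 4) = y + 4. (Step 1 is a valid identity: 1/(y - 4) - 4/(y(y - 4)) = (y - 4)/(y(y - 4)) = 1/y.)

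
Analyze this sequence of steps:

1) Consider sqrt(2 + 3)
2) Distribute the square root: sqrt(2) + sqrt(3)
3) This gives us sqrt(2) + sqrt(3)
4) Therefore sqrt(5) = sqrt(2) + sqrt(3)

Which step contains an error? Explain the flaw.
Step 2: Distribute the square root: sqrt(2) + sqrt(3)

Step 2 incorrectly 'distributes' the square root over addition. The square root function does not distribute: sqrt(a + b) ≠ sqrt(a) + sqrt(b). In fact, sqrt(2 + 3) = sqrt(5) ≈ 2.2361, while sqrt(2) + sqrt(3) ≈ 3.1463.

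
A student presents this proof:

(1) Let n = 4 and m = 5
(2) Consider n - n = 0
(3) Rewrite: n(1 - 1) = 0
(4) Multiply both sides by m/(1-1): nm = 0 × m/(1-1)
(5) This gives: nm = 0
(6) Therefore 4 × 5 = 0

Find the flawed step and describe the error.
Step 4: Multiply both sides by m/(1-1): nm = 0 × m/(1-1)

Step 4 multiplies both sides by m/(1-1). However, 1-1 = 0, so this is multiplication by m/0, which is undefined. We cannot multiply by an undefined expression.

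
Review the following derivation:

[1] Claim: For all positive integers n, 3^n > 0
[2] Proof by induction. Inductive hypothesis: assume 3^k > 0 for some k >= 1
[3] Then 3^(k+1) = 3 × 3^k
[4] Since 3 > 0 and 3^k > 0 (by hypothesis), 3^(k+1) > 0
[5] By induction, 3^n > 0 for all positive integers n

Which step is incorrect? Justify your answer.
Step 5: By induction, 3^n > 0 for all positive integers n

Step 5 concludes the proof by induction, but no base case was ever established. A valid induction proof requires: (1) a base case proving 3^1 > 0, and (2) an inductive step showing IF 3^k > 0 THEN 3^(k+1) > 0. Steps 2-4 correctly establish the inductive step, but without the base case the conclusion in step 5 does not follow.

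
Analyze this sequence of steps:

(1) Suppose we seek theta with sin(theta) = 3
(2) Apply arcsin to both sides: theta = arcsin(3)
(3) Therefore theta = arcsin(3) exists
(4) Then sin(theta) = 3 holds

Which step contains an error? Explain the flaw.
Step 2: Apply arcsin to both sides: theta = arcsin(3)

Step 2 applies arcsin to 3. However, arcsin(x) is only defined for x in [-1, 1] because sin(theta) can only produce values in that range. Since |3| > 1, arcsin(3) is undefined. There is no angle whose sine equals 3.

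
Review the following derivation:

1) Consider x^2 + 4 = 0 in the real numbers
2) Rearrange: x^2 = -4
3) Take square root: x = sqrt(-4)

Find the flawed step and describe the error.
Step 3: Take square root: x = sqrt(-4)

Step 3 takes the square root of -4, which is negative. In the real number system, the square root of a negative number is undefined. The equation x^2 + 4 = 0 has no real solutions. Square roots of negative numbers only exist in the complex numbers.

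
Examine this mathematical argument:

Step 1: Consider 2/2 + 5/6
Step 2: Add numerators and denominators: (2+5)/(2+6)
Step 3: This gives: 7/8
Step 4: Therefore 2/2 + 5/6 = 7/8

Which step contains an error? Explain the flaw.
Step 2: Add numerators and denominators: (2+5)/(2+6)

Step 2 incorrectly adds fractions by separately adding numerators and denominators. This is wrong. The correct method requires a common denominator: 2/2 + 5/6 = (2×6 + 5×2)/(2×6) = 22/12 = 11/6. The method used gives 7/8, which is different.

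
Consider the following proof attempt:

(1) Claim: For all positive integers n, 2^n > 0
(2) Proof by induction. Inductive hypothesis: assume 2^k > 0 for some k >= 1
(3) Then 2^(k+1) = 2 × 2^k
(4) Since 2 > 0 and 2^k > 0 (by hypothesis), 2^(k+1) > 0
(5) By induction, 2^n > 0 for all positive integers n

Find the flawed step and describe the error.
Step 5: By induction, 2^n > 0 for all positive integers n

Step 5 concludes the proof by induction, but no base case was ever established. A valid induction proof requires: (1) a base case proving 2^1 > 0, and (2) an inductive step showing IF 2^k > 0 THEN 2^(k+1) > 0. Steps 2-4 correctly establish the inductive step, but without the base case the conclusion in step 5 does not follow.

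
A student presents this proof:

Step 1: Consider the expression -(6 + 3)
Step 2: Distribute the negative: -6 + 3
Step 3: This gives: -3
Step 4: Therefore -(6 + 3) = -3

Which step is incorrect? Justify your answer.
Step 2: Distribute the negative: -6 + 3

Step 2 incorrectly distributes the negative sign. The correct distribution is -(6 + 3) = -6 - 3 = -9. The negative must be applied to both terms, not just the first. The error treats -(6 + 3) as -6 + 3, which equals -3 instead of -9.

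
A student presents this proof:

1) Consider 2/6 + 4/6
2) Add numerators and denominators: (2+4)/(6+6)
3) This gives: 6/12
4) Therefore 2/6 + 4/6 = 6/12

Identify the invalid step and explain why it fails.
Step 2: Add numerators and denominators: (2+4)/(6+6)

Step 2 incorrectly adds fractions by separately adding numerators and denominators. This is wrong. The correct method requires a common denominator: 2/6 + 4/6 = (2×6 + 4×6)/(6×6) = 36/36 = 1. The method used gives 6/12, which is different.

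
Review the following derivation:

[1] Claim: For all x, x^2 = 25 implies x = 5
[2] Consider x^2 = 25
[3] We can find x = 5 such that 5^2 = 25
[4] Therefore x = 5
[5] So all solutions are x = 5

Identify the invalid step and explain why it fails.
Step 4: Therefore x = 5

Step 4 incorrectly concludes that x = 5 is the only solution. The proof shows that x = 5 is A solution (existence), but does not show it is the ONLY solution (uniqueness). In fact, x = -5 is also a solution since (-5)^2 = 25. Finding one solution doesn't prove there are no others.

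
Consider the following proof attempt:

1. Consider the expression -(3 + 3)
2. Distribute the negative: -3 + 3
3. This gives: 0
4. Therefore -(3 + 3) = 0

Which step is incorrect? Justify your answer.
Step 2: Distribute the negative: -3 + 3

Step 2 incorrectly distributes the negative sign. The correct distribution is -(3 + 3) = -3 - 3 = -6. The negative must be applied to both terms, not just the first. The error treats -(3 + 3) as -3 + 3, which equals 0 instead of -6.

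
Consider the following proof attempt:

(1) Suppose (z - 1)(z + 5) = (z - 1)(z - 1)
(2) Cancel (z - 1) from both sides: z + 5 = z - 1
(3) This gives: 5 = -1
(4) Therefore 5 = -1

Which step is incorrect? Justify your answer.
Step 2: Cancel (z - 1) from both sides: z + 5 = z - 1

Step 2 cancels (z - 1) from both sides. This is only valid if (z - 1) ≠ 0, i.e., z ≠ 1. When z = 1, both sides equal zero regardless of the other factors. The correct approach requires considering z = 1 as a separate case.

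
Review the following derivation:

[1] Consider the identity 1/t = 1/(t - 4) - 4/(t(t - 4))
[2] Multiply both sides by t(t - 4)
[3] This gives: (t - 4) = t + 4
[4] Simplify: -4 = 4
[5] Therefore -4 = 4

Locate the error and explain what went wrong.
Step 3: This gives: (t - 4) = t + 4

Step 3 makes a sign error when clearing denominators. Multiplying -4/(t(t - 4)) by t(t - 4) gives -4, not +4. The correct result is (t - 4) = t - 4, which is trivially true, not (t - 4) = t + 4. (Step 1 is a valid identity: 1/(t - 4) - 4/(t(t - 4)) = (t - 4)/(t(t - 4)) = 1/t.)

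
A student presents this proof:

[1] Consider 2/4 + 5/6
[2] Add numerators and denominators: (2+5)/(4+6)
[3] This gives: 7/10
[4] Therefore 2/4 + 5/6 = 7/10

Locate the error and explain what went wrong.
Step 2: Add numerators and denominators: (2+5)/(4+6)

Step 2 incorrectly adds fractions by separately adding numerators and denominators. This is wrong. The correct method requires a common denominator: 2/4 + 5/6 = (2×6 + 5×4)/(4×6) = 32/24 = 4/3. The method used gives 7/10, which is different.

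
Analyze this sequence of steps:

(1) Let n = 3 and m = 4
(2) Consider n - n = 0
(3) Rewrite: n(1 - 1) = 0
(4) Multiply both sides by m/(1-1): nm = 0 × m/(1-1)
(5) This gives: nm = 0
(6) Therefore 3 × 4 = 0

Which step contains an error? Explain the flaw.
Step 4: Multiply both sides by m/(1-1): nm = 0 × m/(1-1)

Step 4 multiplies both sides by m/(1-1). However, 1-1 = 0, so this is multiplication by m/0, which is undefined. We cannot multiply by an undefined expression.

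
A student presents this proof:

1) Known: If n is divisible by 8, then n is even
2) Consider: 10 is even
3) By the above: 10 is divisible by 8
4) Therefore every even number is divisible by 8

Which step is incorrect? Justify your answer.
Step 3: By the above: 10 is divisible by 8

Step 3 commits the fallacy of affirming the consequent. The known fact 'divisible by 8 → even' does NOT imply 'even → divisible by 8'. That would be the converse, which is false. For example, 10 is even but 10 ÷ 8 = 1.25, which is not an integer.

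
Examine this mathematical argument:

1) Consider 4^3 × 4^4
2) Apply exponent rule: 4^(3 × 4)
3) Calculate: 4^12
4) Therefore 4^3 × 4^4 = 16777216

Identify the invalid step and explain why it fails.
Step 2: Apply exponent rule: 4^(3 × 4)

Step 2 incorrectly states that a^b × a^c = a^(b×c). The correct rule is a^b × a^c = a^(b+c). The actual value is 4^3 × 4^4 = 4^7 = 16384, not 4^12 = 16777216.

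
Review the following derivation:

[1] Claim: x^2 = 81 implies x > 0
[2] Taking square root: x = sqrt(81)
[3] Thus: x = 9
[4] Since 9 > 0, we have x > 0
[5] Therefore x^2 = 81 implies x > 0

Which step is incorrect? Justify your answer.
Step 2: Taking square root: x = sqrt(81)

Step 2 takes the square root and assumes the positive root only. The equation x^2 = 81 actually has two solutions: x = 9 and x = -9. The proof silently assumes x > 0 without justification, then uses this assumption to conclude x > 0, which is circular. The counterexample x = -9 shows the claim is false.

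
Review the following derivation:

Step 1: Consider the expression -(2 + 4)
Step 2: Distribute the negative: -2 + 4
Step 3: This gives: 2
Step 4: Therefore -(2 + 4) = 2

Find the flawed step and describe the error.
Step 2: Distribute the negative: -2 + 4

Step 2 incorrectly distributes the negative sign. The correct distribution is -(2 + 4) = -2 - 4 = -6. The negative must be applied to both terms, not just the first. The error treats -(2 + 4) as -2 + 4, which equals 2 instead of -6.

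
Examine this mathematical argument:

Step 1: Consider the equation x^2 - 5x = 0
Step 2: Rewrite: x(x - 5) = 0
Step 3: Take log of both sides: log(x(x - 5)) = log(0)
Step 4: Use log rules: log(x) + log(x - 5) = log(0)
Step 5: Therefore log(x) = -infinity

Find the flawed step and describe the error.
Step 3: Take log of both sides: log(x(x - 5)) = log(0)

Step 3 takes the logarithm of both sides, resulting in log(0) on the right side. The logarithm is only defined for positive numbers; log(0) is undefined (approaches negative infinity). This operation is invalid.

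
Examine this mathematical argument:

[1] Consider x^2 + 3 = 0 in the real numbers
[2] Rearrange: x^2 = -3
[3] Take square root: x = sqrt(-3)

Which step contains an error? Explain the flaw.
Step 3: Take square root: x = sqrt(-3)

Step 3 takes the square root of -3, which is negative. In the real number system, the square root of a negative number is undefined. The equation x^2 + 3 = 0 has no real solutions. Square roots of negative numbers only exist in the complex numbers.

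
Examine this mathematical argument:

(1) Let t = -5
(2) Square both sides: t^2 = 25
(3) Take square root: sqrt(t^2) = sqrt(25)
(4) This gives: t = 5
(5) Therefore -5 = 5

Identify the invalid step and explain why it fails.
Step 4: This gives: t = 5

Step 4 incorrectly states that sqrt(t^2) = t. The correct identity is sqrt(t^2) = |t|. Since t = -5 < 0, we have sqrt(t^2) = |-5| = 5, not t = -5.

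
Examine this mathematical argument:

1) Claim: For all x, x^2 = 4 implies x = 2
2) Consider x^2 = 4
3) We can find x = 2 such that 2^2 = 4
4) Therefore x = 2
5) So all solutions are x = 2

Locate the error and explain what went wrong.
Step 4: Therefore x = 2

Step 4 incorrectly concludes that x = 2 is the only solution. The proof shows that x = 2 is A solution (existence), but does not show it is the ONLY solution (uniqueness). In fact, x = -2 is also a solution since (-2)^2 = 4. Finding one solution doesn't prove there are no others.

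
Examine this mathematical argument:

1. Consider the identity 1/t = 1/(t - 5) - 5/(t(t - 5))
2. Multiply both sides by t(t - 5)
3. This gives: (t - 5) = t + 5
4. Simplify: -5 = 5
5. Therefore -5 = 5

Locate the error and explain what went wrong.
Step 3: This gives: (t - 5) = t + 5

Step 3 makes a sign error when clearing denominators. Multiplying -5/(t(t - 5)) by t(t - 5) gives -5, not +5. The correct result is (t - 5) = t - 5, which is trivially true, not (t - 5) = t + 5. (Step 1 is a valid identity: 1/(t - 5) - 5/(t(t - 5)) = (t - 5)/(t(t - 5)) = 1/t.)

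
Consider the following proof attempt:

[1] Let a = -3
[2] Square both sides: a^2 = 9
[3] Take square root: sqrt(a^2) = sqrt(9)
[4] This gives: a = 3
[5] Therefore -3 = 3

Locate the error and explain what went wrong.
Step 4: This gives: a = 3

Step 4 incorrectly states that sqrt(a^2) = a. The correct identity is sqrt(a^2) = |a|. Since a = -3 < 0, we have sqrt(a^2) = |-3| = 3, not a = -3.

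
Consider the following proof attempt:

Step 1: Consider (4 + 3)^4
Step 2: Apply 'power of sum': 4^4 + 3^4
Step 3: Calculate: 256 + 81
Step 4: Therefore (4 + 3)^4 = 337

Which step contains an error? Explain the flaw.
Step 2: Apply 'power of sum': 4^4 + 3^4

Step 2 incorrectly applies a non-existent rule '(a+b)^n = a^n + b^n'. This is false in general. The correct expansion uses the binomial theorem. The actual value is (4 + 3)^4 = 7^4 = 2401, not 337.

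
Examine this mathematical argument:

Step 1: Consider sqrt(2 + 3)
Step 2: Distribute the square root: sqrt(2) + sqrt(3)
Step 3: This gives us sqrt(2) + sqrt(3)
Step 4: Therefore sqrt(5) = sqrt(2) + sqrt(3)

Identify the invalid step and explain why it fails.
Step 2: Distribute the square root: sqrt(2) + sqrt(3)

Step 2 incorrectly 'distributes' the square root over addition. The square root function does not distribute: sqrt(a + b) ≠ sqrt(a) + sqrt(b). In fact, sqrt(2 + 3) = sqrt(5) ≈ 2.2361, while sqrt(2) + sqrt(3) ≈ 3.1463.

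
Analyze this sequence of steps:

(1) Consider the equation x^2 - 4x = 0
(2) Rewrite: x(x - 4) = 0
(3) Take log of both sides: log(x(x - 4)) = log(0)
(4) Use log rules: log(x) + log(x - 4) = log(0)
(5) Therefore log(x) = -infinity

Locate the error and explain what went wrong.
Step 3: Take log of both sides: log(x(x - 4)) = log(0)

Step 3 takes the logarithm of both sides, resulting in log(0) on the right side. The logarithm is only defined for positive numbers; log(0) is undefined (approaches negative infinity). This operation is invalid.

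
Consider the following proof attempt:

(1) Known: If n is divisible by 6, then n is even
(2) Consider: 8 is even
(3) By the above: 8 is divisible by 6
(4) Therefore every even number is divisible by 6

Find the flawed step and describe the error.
Step 3: By the above: 8 is divisible by 6

Step 3 commits the fallacy of affirming the consequent. The known fact 'divisible by 6 → even' does NOT imply 'even → divisible by 6'. That would be the converse, which is false. For example, 8 is even but 8 ÷ 6 = 1.33, which is not an integer.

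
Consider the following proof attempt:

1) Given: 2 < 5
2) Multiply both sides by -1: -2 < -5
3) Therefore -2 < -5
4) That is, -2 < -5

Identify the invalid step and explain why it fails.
Step 2: Multiply both sides by -1: -2 < -5

Step 2 multiplies both sides by -1 but fails to reverse the inequality sign. When multiplying (or dividing) an inequality by a negative number, the direction must be reversed. Since 2 < 5, we should get -2 > -5, i.e., -2 > -5.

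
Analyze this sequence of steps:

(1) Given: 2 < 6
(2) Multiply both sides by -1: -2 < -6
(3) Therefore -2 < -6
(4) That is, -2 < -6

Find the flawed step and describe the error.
Step 2: Multiply both sides by -1: -2 < -6

Step 2 multiplies both sides by -1 but fails to reverse the inequality sign. When multiplying (or dividing) an inequality by a negative number, the direction must be reversed. Since 2 < 6, we should get -2 > -6, i.e., -2 > -6.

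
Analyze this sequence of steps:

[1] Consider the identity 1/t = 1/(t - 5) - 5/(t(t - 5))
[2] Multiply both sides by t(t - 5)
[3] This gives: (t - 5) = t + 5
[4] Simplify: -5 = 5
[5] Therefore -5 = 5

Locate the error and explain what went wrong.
Step 3: This gives: (t - 5) = t + 5

Step 3 makes a sign error when clearing denominators. Multiplying -5/(t(t - 5)) by t(t - 5) gives -5, not +5. The correct result is (t - 5) = t - 5, which is trivially true, not (t - 5) = t + 5. (Step 1 is a valid identity: 1/(t - 5) - 5/(t(t - 5)) = (t - 5)/(t(t - 5)) = 1/t.)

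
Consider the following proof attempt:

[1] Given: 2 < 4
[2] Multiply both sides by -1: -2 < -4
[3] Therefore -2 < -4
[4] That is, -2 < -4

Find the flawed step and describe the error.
Step 2: Multiply both sides by -1: -2 < -4

Step 2 multiplies both sides by -1 but fails to reverse the inequality sign. When multiplying (or dividing) an inequality by a negative number, the direction must be reversed. Since 2 < 4, we should get -2 > -4, i.e., -2 > -4.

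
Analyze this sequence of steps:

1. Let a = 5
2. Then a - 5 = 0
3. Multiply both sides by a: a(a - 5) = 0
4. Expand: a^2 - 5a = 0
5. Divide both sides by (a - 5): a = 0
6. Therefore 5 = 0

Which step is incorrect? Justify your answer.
Step 5: Divide both sides by (a - 5): a = 0

Step 5 divides both sides by (a - 5). However, since a = 5, we have (a - 5) = 0. Division by zero is undefined, making this step invalid.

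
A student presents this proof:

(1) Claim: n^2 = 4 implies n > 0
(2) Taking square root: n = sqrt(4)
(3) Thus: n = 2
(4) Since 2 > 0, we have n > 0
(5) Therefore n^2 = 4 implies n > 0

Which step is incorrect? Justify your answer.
Step 2: Taking square root: n = sqrt(4)

Step 2 takes the square root and assumes the positive root only. The equation n^2 = 4 actually has two solutions: n = 2 and n = -2. The proof silently assumes n > 0 without justification, then uses this assumption to conclude n > 0, which is circular. The counterexample n = -2 shows the claim is false.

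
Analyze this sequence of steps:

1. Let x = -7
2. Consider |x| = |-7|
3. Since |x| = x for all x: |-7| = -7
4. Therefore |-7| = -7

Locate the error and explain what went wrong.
Step 3: Since |x| = x for all x: |-7| = -7

Step 3 incorrectly states that |x| = x for all x. The correct definition is |x| = x when x >= 0, and |x| = -x when x < 0. Since -7 < 0, we have |-7| = -(-7) = 7, not -7.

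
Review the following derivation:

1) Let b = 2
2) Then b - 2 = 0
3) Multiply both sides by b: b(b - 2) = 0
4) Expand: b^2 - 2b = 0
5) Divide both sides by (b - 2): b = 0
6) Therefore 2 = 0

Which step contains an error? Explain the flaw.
Step 5: Divide both sides by (b - 2): b = 0

Step 5 divides both sides by (b - 2). However, since b = 2, we have (b - 2) = 0. Division by zero is undefined, making this step invalid.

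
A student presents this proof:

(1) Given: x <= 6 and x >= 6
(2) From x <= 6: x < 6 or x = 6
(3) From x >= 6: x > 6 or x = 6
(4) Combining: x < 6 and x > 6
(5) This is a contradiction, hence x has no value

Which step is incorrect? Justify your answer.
Step 4: Combining: x < 6 and x > 6

Step 4 incorrectly combines the conditions. From x <= 6 and x >= 6, the intersection is x = 6. The error treats the 'or' cases as 'and' requirements. The correct conclusion is that x = 6 is the unique solution, not that no solution exists.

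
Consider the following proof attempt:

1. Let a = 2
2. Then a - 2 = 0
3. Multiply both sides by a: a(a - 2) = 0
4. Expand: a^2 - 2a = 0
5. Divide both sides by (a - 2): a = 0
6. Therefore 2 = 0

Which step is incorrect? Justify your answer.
Step 5: Divide both sides by (a - 2): a = 0

Step 5 divides both sides by (a - 2). However, since a = 2, we have (a - 2) = 0. Division by zero is undefined, making this step invalid.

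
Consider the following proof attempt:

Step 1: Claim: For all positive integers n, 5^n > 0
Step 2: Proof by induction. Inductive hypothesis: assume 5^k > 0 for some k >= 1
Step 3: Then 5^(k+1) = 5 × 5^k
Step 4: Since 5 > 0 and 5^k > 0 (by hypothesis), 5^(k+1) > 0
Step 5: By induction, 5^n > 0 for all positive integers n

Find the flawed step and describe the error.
Step 5: By induction, 5^n > 0 for all positive integers n

Step 5 concludes the proof by induction, but no base case was ever established. A valid induction proof requires: (1) a base case proving 5^1 > 0, and (2) an inductive step showing IF 5^k > 0 THEN 5^(k+1) > 0. Steps 2-4 correctly establish the inductive step, but without the base case the conclusion in step 5 does not follow.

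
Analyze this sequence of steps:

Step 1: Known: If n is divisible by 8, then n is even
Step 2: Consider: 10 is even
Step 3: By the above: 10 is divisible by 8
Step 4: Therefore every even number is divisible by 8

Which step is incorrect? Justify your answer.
Step 3: By the above: 10 is divisible by 8

Step 3 commits the fallacy of affirming the consequent. The known fact 'divisible by 8 → even' does NOT imply 'even → divisible by 8'. That would be the converse, which is false. For example, 10 is even but 10 ÷ 8 = 1.25, which is not an integer.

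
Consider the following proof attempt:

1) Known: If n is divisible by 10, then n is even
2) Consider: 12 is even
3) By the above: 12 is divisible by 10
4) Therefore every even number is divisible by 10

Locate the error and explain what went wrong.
Step 3: By the above: 12 is divisible by 10

Step 3 commits the fallacy of affirming the consequent. The known fact 'divisible by 10 → even' does NOT imply 'even → divisible by 10'. That would be the converse, which is false. For example, 12 is even but 12 ÷ 10 = 1.20, which is not an integer.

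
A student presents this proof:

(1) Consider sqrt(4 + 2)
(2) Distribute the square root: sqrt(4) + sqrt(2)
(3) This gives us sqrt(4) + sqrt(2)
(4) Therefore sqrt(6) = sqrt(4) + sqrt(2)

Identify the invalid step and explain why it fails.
Step 2: Distribute the square root: sqrt(4) + sqrt(2)

Step 2 incorrectly 'distributes' the square root over addition. The square root function does not distribute: sqrt(a + b) ≠ sqrt(a) + sqrt(b). In fact, sqrt(4 + 2) = sqrt(6) ≈ 2.4495, while sqrt(4) + sqrt(2) ≈ 3.4142.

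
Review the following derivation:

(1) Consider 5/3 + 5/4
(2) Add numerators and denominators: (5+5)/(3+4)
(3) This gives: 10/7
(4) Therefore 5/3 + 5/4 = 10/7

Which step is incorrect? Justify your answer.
Step 2: Add numerators and denominators: (5+5)/(3+4)

Step 2 incorrectly adds fractions by separately adding numerators and denominators. This is wrong. The correct method requires a common denominator: 5/3 + 5/4 = (5×4 + 5×3)/(3×4) = 35/12 = 35/12. The method used gives 10/7, which is different.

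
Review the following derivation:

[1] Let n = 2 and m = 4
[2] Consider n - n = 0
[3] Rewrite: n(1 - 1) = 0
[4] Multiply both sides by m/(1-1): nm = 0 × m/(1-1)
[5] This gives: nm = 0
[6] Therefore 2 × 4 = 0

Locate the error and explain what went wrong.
Step 4: Multiply both sides by m/(1-1): nm = 0 × m/(1-1)

Step 4 multiplies both sides by m/(1-1). However, 1-1 = 0, so this is multiplication by m/0, which is undefined. We cannot multiply by an undefined expression.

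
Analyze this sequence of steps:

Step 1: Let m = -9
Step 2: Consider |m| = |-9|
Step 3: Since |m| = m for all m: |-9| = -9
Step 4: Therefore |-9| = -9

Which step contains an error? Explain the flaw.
Step 3: Since |m| = m for all m: |-9| = -9

Step 3 incorrectly states that |m| = m for all m. The correct definition is |m| = m when m >= 0, and |m| = -m when m < 0. Since -9 < 0, we have |-9| = -(-9) = 9, not -9.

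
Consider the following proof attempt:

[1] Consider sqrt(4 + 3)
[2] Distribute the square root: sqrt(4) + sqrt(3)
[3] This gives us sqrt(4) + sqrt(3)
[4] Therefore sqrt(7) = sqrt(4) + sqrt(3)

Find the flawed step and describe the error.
Step 2: Distribute the square root: sqrt(4) + sqrt(3)

Step 2 incorrectly 'distributes' the square root over addition. The square root function does not distribute: sqrt(a + b) ≠ sqrt(a) + sqrt(b). In fact, sqrt(4 + 3) = sqrt(7) ≈ 2.6458, while sqrt(4) + sqrt(3) ≈ 3.7321.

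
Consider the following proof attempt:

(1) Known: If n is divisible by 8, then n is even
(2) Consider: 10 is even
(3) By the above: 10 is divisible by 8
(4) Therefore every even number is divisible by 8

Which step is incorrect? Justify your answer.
Step 3: By the above: 10 is divisible by 8

Step 3 commits the fallacy of affirming the consequent. The known fact 'divisible by 8 → even' does NOT imply 'even → divisible by 8'. That would be the converse, which is false. For example, 10 is even but 10 ÷ 8 = 1.25, which is not an integer.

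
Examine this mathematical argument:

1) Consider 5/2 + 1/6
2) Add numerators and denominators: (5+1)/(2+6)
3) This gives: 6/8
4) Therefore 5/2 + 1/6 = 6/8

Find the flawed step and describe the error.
Step 2: Add numerators and denominators: (5+1)/(2+6)

Step 2 incorrectly adds fractions by separately adding numerators and denominators. This is wrong. The correct method requires a common denominator: 5/2 + 1/6 = (5×6 + 1×2)/(2×6) = 32/12 = 8/3. The method used gives 6/8, which is different.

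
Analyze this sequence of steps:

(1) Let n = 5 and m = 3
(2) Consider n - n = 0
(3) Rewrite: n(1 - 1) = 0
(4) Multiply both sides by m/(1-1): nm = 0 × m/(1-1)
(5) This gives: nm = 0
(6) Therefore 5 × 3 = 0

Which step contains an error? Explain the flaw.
Step 4: Multiply both sides by m/(1-1): nm = 0 × m/(1-1)

Step 4 multiplies both sides by m/(1-1). However, 1-1 = 0, so this is multiplication by m/0, which is undefined. We cannot multiply by an undefined expression.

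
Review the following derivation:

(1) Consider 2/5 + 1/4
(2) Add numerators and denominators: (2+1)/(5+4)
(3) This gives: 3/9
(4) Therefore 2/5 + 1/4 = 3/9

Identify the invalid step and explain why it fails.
Step 2: Add numerators and denominators: (2+1)/(5+4)

Step 2 incorrectly adds fractions by separately adding numerators and denominators. This is wrong. The correct method requires a common denominator: 2/5 + 1/4 = (2×4 + 1×5)/(5×4) = 13/20 = 13/20. The method used gives 3/9, which is different.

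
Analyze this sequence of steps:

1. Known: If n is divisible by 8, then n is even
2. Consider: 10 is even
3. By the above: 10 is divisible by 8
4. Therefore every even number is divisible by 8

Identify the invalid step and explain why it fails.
Step 3: By the above: 10 is divisible by 8

Step 3 commits the fallacy of affirming the consequent. The known fact 'divisible by 8 → even' does NOT imply 'even → divisible by 8'. That would be the converse, which is false. For example, 10 is even but 10 ÷ 8 = 1.25, which is not an integer.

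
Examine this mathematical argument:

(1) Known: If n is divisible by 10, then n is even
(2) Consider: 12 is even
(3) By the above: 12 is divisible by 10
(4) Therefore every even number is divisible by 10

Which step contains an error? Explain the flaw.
Step 3: By the above: 12 is divisible by 10

Step 3 commits the fallacy of affirming the consequent. The known fact 'divisible by 10 → even' does NOT imply 'even → divisible by 10'. That would be the converse, which is false. For example, 12 is even but 12 ÷ 10 = 1.20, which is not an integer.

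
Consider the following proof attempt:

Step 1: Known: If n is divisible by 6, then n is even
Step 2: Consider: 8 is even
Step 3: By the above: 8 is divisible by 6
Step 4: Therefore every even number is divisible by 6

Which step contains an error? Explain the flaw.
Step 3: By the above: 8 is divisible by 6

Step 3 commits the fallacy of affirming the consequent. The known fact 'divisible by 6 → even' does NOT imply 'even → divisible by 6'. That would be the converse, which is false. For example, 8 is even but 8 ÷ 6 = 1.33, which is not an integer.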